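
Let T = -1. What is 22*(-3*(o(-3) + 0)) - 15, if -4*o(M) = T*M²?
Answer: -327/2 ≈ -163.50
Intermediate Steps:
o(M) = M²/4 (o(M) = -(-1)*M²/4 = M²/4)
22*(-3*(o(-3) + 0)) - 15 = 22*(-3*((¼)*(-3)² + 0)) - 15 = 22*(-3*((¼)*9 + 0)) - 15 = 22*(-3*(9/4 + 0)) - 15 = 22*(-3*9/4) - 15 = 22*(-27/4) - 15 = -297/2 - 15 = -327/2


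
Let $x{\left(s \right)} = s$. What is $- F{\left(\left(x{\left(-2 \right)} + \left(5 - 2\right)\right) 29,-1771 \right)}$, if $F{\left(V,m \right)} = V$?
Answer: $-29$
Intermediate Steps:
$- F{\left(\left(x{\left(-2 \right)} + \left(5 - 2\right)\right) 29,-1771 \right)} = - \left(-2 + \left(5 - 2\right)\right) 29 = - \left(-2 + 3\right) 29 = - 1 \cdot 29 = \left(-1\right) 29 = -29$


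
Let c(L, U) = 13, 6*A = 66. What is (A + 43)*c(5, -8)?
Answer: 702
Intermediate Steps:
A = 11 (A = (⅙)*66 = 11)
(A + 43)*c(5, -8) = (11 + 43)*13 = 54*13 = 702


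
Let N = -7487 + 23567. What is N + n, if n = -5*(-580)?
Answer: 18980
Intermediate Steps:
N = 16080
n = 2900
N + n = 16080 + 2900 = 18980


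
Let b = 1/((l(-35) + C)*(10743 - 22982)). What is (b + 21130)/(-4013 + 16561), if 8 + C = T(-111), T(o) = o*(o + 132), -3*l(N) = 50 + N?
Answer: 606182004081/359979734368 ≈ 1.6839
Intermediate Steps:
l(N) = -50/3 - N/3 (l(N) = -(50 + N)/3 = -50/3 - N/3)
T(o) = o*(132 + o)
C = -2339 (C = -8 - 111*(132 - 111) = -8 - 111*21 = -8 - 2331 = -2339)
b = 1/28688216 (b = 1/(((-50/3 - ⅓*(-35)) - 2339)*(10743 - 22982)) = 1/(((-50/3 + 35/3) - 2339)*(-12239)) = 1/((-5 - 2339)*(-12239)) = 1/(-2344*(-12239)) = 1/28688216 ≈ 3.4858e-8)
(b + 21130)/(-4013 + 16561) = (1/28688216 + 21130)/(-4013 + 16561) = (606182004081/28688216)/12548 = (606182004081/28688216)*(1/12548) = 606182004081/359979734368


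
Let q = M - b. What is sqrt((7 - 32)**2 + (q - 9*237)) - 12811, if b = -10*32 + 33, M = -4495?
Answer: -12811 + 2*I*sqrt(1429) ≈ -12811.0 + 75.604*I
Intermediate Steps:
b = -287 (b = -320 + 33 = -287)
q = -4208 (q = -4495 - 1*(-287) = -4495 + 287 = -4208)
sqrt((7 - 32)**2 + (q - 9*237)) - 12811 = sqrt((7 - 32)**2 + (-4208 - 9*237)) - 12811 = sqrt((-25)**2 + (-4208 - 1*2133)) - 12811 = sqrt(625 + (-4208 - 2133)) - 12811 = sqrt(625 - 6341) - 12811 = sqrt(-5716) - 12811 = 2*I*sqrt(1429) - 12811 = -12811 + 2*I*sqrt(1429)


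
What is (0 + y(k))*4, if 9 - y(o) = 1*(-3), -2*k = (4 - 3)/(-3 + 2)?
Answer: 48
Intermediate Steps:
k = 1/2 (k = -(4 - 3)/(2*(-3 + 2)) = -1/(2*(-1)) = -(-1)/2 = -1/2*(-1) = 1/2 ≈ 0.50000)
y(o) = 12 (y(o) = 9 - (-3) = 9 - 1*(-3) = 9 + 3 = 12)
(0 + y(k))*4 = (0 + 12)*4 = 12*4 = 48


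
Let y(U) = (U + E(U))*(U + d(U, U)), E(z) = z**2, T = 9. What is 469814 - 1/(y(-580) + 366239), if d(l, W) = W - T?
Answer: 184264499704575/392207341 ≈ 4.6981e+5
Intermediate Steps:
d(l, W) = -9 + W (d(l, W) = W - 1*9 = W - 9 = -9 + W)
y(U) = (-9 + 2*U)*(U + U**2) (y(U) = (U + U**2)*(U + (-9 + U)) = (U + U**2)*(-9 + 2*U) = (-9 + 2*U)*(U + U**2))
469814 - 1/(y(-580) + 366239) = 469814 - 1/(-580*(-9 - 7*(-580) + 2*(-580)**2) + 366239) = 469814 - 1/(-580*(-9 + 4060 + 2*336400) + 366239) = 469814 - 1/(-580*(-9 + 4060 + 672800) + 366239) = 469814 - 1/(-580*676851 + 366239) = 469814 - 1/(-392573580 + 366239) = 469814 - 1/(-392207341) = 469814 - 1*(-1/392207341) = 469814 + 1/392207341 = 184264499704575/392207341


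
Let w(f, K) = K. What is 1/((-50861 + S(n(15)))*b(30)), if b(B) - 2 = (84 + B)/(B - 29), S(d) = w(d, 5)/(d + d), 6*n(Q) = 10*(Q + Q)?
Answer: -5/29499351 ≈ -1.6950e-7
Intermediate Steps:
n(Q) = 10*Q/3 (n(Q) = (10*(Q + Q))/6 = (10*(2*Q))/6 = (20*Q)/6 = 10*Q/3)
S(d) = 5/(2*d) (S(d) = 5/(d + d) = 5/((2*d)) = 5*(1/(2*d)) = 5/(2*d))
b(B) = 2 + (84 + B)/(-29 + B) (b(B) = 2 + (84 + B)/(B - 29) = 2 + (84 + B)/(-29 + B))
1/((-50861 + S(n(15)))*b(30)) = 1/((-50861 + 5/(2*(((10/3)*15))))*(((26 + 3*30)/(-29 + 30)))) = 1/((-50861 + (5/2)/50)*(((26 + 90)/1))) = 1/((-50861 + (5/2)*(1/50))*((1*116))) = 1/((-50861 + 1/20)*116) = (1/116)/(-1017219/20) = -20/1017219*1/116 = -5/29499351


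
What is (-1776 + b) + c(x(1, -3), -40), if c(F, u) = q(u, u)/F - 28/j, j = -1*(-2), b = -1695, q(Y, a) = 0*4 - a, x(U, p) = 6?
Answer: -10435/3 ≈ -3478.3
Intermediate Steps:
q(Y, a) = -a (q(Y, a) = 0 - a = -a)
j = 2
c(F, u) = -14 - u/F (c(F, u) = (-u)/F - 28/2 = -u/F - 28*1/2 = -u/F - 14 = -14 - u/F)
(-1776 + b) + c(x(1, -3), -40) = (-1776 - 1695) + (-14 - 1*(-40)/6) = -3471 + (-14 - 1*(-40)*1/6) = -3471 + (-14 + 20/3) = -3471 - 22/3 = -10435/3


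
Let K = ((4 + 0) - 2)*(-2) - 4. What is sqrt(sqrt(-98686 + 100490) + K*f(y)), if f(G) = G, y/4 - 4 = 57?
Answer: sqrt(-1952 + 2*sqrt(451)) ≈ 43.698*I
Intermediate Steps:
y = 244 (y = 16 + 4*57 = 16 + 228 = 244)
K = -8 (K = (4 - 2)*(-2) - 4 = 2*(-2) - 4 = -4 - 4 = -8)
sqrt(sqrt(-98686 + 100490) + K*f(y)) = sqrt(sqrt(-98686 + 100490) - 8*244) = sqrt(sqrt(1804) - 1952) = sqrt(2*sqrt(451) - 1952) = sqrt(-1952 + 2*sqrt(451))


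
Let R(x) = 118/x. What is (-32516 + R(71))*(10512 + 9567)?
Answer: -46352732922/71 ≈ -6.5286e+8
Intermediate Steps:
(-32516 + R(71))*(10512 + 9567) = (-32516 + 118/71)*(10512 + 9567) = (-32516 + 118*(1/71))*20079 = (-32516 + 118/71)*20079 = -2308518/71*20079 = -46352732922/71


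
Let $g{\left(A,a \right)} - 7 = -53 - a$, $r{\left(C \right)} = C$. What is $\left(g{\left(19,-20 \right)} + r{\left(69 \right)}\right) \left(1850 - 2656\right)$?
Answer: $-34658$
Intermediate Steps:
$g{\left(A,a \right)} = -46 - a$ ($g{\left(A,a \right)} = 7 - \left(53 + a\right) = -46 - a$)
$\left(g{\left(19,-20 \right)} + r{\left(69 \right)}\right) \left(1850 - 2656\right) = \left(\left(-46 - -20\right) + 69\right) \left(1850 - 2656\right) = \left(\left(-46 + 20\right) + 69\right) \left(1850 - 2656\right) = \left(-26 + 69\right) \left(1850 - 2656\right) = 43 \left(1850 - 2656\right) = 43 \left(-806\right) = -34658$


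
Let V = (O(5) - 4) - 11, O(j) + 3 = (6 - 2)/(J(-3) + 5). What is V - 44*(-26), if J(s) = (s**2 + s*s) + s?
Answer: 5631/5 ≈ 1126.2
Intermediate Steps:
J(s) = s + 2*s**2 (J(s) = (s**2 + s**2) + s = 2*s**2 + s = s + 2*s**2)
O(j) = -14/5 (O(j) = -3 + (6 - 2)/(-3*(1 + 2*(-3)) + 5) = -3 + 4/(-3*(1 - 6) + 5) = -3 + 4/(-3*(-5) + 5) = -3 + 4/(15 + 5) = -3 + 4/20 = -3 + 4*(1/20) = -3 + 1/5 = -14/5)
V = -89/5 (V = (-14/5 - 4) - 11 = -34/5 - 11 = -89/5 ≈ -17.800)
V - 44*(-26) = -89/5 - 44*(-26) = -89/5 + 1144 = 5631/5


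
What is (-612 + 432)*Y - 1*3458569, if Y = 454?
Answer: -3540289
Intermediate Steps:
(-612 + 432)*Y - 1*3458569 = (-612 + 432)*454 - 1*3458569 = -180*454 - 3458569 = -81720 - 3458569 = -3540289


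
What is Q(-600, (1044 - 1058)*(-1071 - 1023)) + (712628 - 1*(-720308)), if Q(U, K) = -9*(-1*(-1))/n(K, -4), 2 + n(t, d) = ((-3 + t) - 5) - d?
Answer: 13999784717/9770 ≈ 1.4329e+6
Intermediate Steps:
n(t, d) = -10 + t - d (n(t, d) = -2 + (((-3 + t) - 5) - d) = -2 + ((-8 + t) - d) = -2 + (-8 + t - d) = -10 + t - d)
Q(U, K) = -9/(-6 + K) (Q(U, K) = -9*(-1*(-1))/(-10 + K - 1*(-4)) = -9/(-10 + K + 4) = -9/(-6 + K))
Q(-600, (1044 - 1058)*(-1071 - 1023)) + (712628 - 1*(-720308)) = -9/(-6 + (1044 - 1058)*(-1071 - 1023)) + (712628 - 1*(-720308)) = -9/(-6 - 14*(-2094)) + (712628 + 720308) = -9/(-6 + 29316) + 1432936 = -9/29310 + 1432936 = -9*1/29310 + 1432936 = -3/9770 + 1432936 = 13999784717/9770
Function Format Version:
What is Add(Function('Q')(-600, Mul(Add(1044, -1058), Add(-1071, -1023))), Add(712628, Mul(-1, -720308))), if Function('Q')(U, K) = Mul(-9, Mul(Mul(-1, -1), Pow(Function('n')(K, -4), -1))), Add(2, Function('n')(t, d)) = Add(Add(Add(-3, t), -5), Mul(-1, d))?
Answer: Rational(13999784717, 9770) ≈ 1.4329e+6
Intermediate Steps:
Function('n')(t, d) = Add(-10, t, Mul(-1, d)) (Function('n')(t, d) = Add(-2, Add(Add(Add(-3, t), -5), Mul(-1, d))) = Add(-2, Add(Add(-8, t), Mul(-1, d))) = Add(-2, Add(-8, t, Mul(-1, d))) = Add(-10, t, Mul(-1, d)))
Function('Q')(U, K) = Mul(-9, Pow(Add(-6, K), -1)) (Function('Q')(U, K) = Mul(-9, Mul(Mul(-1, -1), Pow(Add(-10, K, Mul(-1, -4)), -1))) = Mul(-9, Mul(1, Pow(Add(-10, K, 4), -1))) = Mul(-9, Mul(1, Pow(Add(-6, K), -1))) = Mul(-9, Pow(Add(-6, K), -1)))
Add(Function('Q')(-600, Mul(Add(1044, -1058), Add(-1071, -1023))), Add(712628, Mul(-1, -720308))) = Add(Mul(-9, Pow(Add(-6, Mul(Add(1044, -1058), Add(-1071, -1023))), -1)), Add(712628, Mul(-1, -720308))) = Add(Mul(-9, Pow(Add(-6, Mul(-14, -2094)), -1)), Add(712628, 720308)) = Add(Mul(-9, Pow(Add(-6, 29316), -1)), 1432936) = Add(Mul(-9, Pow(29310, -1)), 1432936) = Add(Mul(-9, Rational(1, 29310)), 1432936) = Add(Rational(-3, 9770), 1432936) = Rational(13999784717, 9770)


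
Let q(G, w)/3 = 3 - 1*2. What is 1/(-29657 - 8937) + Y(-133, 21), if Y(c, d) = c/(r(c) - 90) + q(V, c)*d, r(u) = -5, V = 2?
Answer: 12427263/192970 ≈ 64.400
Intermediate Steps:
q(G, w) = 3 (q(G, w) = 3*(3 - 1*2) = 3*(3 - 2) = 3*1 = 3)
Y(c, d) = 3*d - c/95 (Y(c, d) = c/(-5 - 90) + 3*d = c/(-95) + 3*d = -c/95 + 3*d = 3*d - c/95)
1/(-29657 - 8937) + Y(-133, 21) = 1/(-29657 - 8937) + (3*21 - 1/95*(-133)) = 1/(-38594) + (63 + 7/5) = -1/38594 + 322/5 = 12427263/192970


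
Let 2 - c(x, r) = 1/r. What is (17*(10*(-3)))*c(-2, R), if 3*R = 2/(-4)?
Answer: -4080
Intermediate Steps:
R = -⅙ (R = (2/(-4))/3 = (2*(-¼))/3 = (⅓)*(-½) = -⅙ ≈ -0.16667)
c(x, r) = 2 - 1/r
(17*(10*(-3)))*c(-2, R) = (17*(10*(-3)))*(2 - 1/(-⅙)) = (17*(-30))*(2 - 1*(-6)) = -510*(2 + 6) = -510*8 = -4080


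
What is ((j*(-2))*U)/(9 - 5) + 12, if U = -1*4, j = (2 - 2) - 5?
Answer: 2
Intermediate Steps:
j = -5 (j = 0 - 5 = -5)
U = -4
((j*(-2))*U)/(9 - 5) + 12 = (-5*(-2)*(-4))/(9 - 5) + 12 = (10*(-4))/4 + 12 = (¼)*(-40) + 12 = -10 + 12 = 2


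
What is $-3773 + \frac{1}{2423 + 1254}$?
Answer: $- \frac{13873320}{3677} \approx -3773.0$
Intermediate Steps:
$-3773 + \frac{1}{2423 + 1254} = -3773 + \frac{1}{3677} = - \frac{13873320}{3677}$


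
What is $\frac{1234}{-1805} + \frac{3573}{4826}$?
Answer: $\frac{25999}{458470} \approx 0.056708$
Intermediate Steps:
$\frac{1234}{-1805} + \frac{3573}{4826} = 1234 \left(- \frac{1}{1805}\right) + 3573 \cdot \frac{1}{4826} = - \frac{1234}{1805} + \frac{3573}{4826} = \frac{25999}{458470}$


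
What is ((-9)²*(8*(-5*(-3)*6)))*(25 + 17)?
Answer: 2449440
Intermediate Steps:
((-9)²*(8*(-5*(-3)*6)))*(25 + 17) = (81*(8*(15*6)))*42 = (81*(8*90))*42 = (81*720)*42 = 58320*42 = 2449440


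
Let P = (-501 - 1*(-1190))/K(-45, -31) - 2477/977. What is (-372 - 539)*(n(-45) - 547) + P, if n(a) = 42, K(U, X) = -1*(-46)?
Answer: 20676351021/44942 ≈ 4.6007e+5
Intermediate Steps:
K(U, X) = 46
P = 559211/44942 (P = (-501 - 1*(-1190))/46 - 2477/977 = (-501 + 1190)*(1/46) - 2477*1/977 = 689*(1/46) - 2477/977 = 689/46 - 2477/977 = 559211/44942 ≈ 12.443)
(-372 - 539)*(n(-45) - 547) + P = (-372 - 539)*(42 - 547) + 559211/44942 = -911*(-505) + 559211/44942 = 460055 + 559211/44942 = 20676351021/44942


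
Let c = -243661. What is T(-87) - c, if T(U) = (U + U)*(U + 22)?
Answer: 254971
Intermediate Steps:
T(U) = 2*U*(22 + U) (T(U) = (2*U)*(22 + U) = 2*U*(22 + U))
T(-87) - c = 2*(-87)*(22 - 87) - 1*(-243661) = 2*(-87)*(-65) + 243661 = 11310 + 243661 = 254971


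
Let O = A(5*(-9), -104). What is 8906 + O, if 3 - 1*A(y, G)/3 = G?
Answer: 9227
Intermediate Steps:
A(y, G) = 9 - 3*G
O = 321 (O = 9 - 3*(-104) = 9 + 312 = 321)
8906 + O = 8906 + 321 = 9227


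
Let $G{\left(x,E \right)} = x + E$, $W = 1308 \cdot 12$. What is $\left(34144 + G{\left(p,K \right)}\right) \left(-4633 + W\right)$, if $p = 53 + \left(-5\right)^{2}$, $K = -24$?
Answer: $378332474$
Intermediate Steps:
$W = 15696$
$p = 78$ ($p = 53 + 25 = 78$)
$G{\left(x,E \right)} = E + x$
$\left(34144 + G{\left(p,K \right)}\right) \left(-4633 + W\right) = \left(34144 + \left(-24 + 78\right)\right) \left(-4633 + 15696\right) = \left(34144 + 54\right) 11063 = 34198 \cdot 11063 = 378332474$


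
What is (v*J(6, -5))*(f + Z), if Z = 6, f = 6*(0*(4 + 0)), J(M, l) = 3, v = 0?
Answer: 0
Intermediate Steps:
f = 0 (f = 6*(0*4) = 6*0 = 0)
(v*J(6, -5))*(f + Z) = (0*3)*(0 + 6) = 0*6 = 0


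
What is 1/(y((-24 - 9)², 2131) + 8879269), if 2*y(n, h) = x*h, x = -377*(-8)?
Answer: 1/12092817 ≈ 8.2694e-8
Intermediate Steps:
x = 3016
y(n, h) = 1508*h (y(n, h) = (3016*h)/2 = 1508*h)
1/(y((-24 - 9)², 2131) + 8879269) = 1/(1508*2131 + 8879269) = 1/(3213548 + 8879269) = 1/12092817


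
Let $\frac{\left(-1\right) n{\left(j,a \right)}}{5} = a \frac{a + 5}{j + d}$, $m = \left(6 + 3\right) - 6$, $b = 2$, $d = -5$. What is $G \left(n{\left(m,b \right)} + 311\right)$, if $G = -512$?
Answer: $-177152$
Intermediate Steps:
$m = 3$ ($m = 9 - 6 = 3$)
$n{\left(j,a \right)} = - \frac{5 a \left(5 + a\right)}{-5 + j}$ ($n{\left(j,a \right)} = - 5 a \frac{a + 5}{j - 5} = - 5 a \frac{5 + a}{-5 + j} = - 5 \frac{a \left(5 + a\right)}{-5 + j} = - \frac{5 a \left(5 + a\right)}{-5 + j}$)
$G \left(n{\left(m,b \right)} + 311\right) = - 512 \left(\left(-5\right) 2 \frac{1}{-5 + 3} \left(5 + 2\right) + 311\right) = - 512 \left(\left(-5\right) 2 \frac{1}{-2} \cdot 7 + 311\right) = - 512 \left(\left(-5\right) 2 \left(- \frac{1}{2}\right) 7 + 311\right) = - 512 \left(35 + 311\right) = \left(-512\right) 346 = -177152$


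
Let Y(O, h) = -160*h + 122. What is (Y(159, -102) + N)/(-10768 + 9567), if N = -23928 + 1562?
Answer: 5924/1201 ≈ 4.9326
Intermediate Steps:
N = -22366
Y(O, h) = 122 - 160*h
(Y(159, -102) + N)/(-10768 + 9567) = ((122 - 160*(-102)) - 22366)/(-10768 + 9567) = ((122 + 16320) - 22366)/(-1201) = (16442 - 22366)*(-1/1201) = -5924*(-1/1201) = 5924/1201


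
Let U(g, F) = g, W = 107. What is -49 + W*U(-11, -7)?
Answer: -1226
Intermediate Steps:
-49 + W*U(-11, -7) = -49 + 107*(-11) = -49 - 1177 = -1226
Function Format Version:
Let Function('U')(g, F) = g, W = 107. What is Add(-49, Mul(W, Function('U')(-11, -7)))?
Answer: -1226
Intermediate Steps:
Add(-49, Mul(W, Function('U')(-11, -7))) = Add(-49, Mul(107, -11)) = Add(-49, -1177) = -1226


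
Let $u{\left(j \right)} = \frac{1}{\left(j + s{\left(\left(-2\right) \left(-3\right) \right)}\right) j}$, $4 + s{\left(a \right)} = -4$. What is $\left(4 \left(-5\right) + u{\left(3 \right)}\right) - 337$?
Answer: $- \frac{5356}{15} \approx -357.07$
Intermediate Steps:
$s{\left(a \right)} = -8$ ($s{\left(a \right)} = -4 - 4 = -8$)
$u{\left(j \right)} = \frac{1}{j \left(-8 + j\right)}$ ($u{\left(j \right)} = \frac{1}{\left(j - 8\right) j} = \frac{1}{\left(-8 + j\right) j} = \frac{1}{j \left(-8 + j\right)}$)
$\left(4 \left(-5\right) + u{\left(3 \right)}\right) - 337 = \left(4 \left(-5\right) + \frac{1}{3 \left(-8 + 3\right)}\right) - 337 = \left(-20 + \frac{1}{3 \left(-5\right)}\right) - 337 = \left(-20 + \frac{1}{3} \left(- \frac{1}{5}\right)\right) - 337 = \left(-20 - \frac{1}{15}\right) - 337 = - \frac{301}{15} - 337 = - \frac{5356}{15}$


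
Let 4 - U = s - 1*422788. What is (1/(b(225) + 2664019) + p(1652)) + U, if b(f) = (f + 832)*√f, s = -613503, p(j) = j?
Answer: 2781567178679/2679874 ≈ 1.0379e+6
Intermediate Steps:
b(f) = √f*(832 + f) (b(f) = (832 + f)*√f = √f*(832 + f))
U = 1036295 (U = 4 - (-613503 - 1*422788) = 4 - (-613503 - 422788) = 4 - 1*(-1036291) = 4 + 1036291 = 1036295)
(1/(b(225) + 2664019) + p(1652)) + U = (1/(√225*(832 + 225) + 2664019) + 1652) + 1036295 = (1/(15*1057 + 2664019) + 1652) + 1036295 = (1/(15855 + 2664019) + 1652) + 1036295 = (1/2679874 + 1652) + 1036295 = 4427151849/2679874 + 1036295 = 2781567178679/2679874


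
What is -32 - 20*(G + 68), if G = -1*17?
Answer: -1052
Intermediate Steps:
G = -17
-32 - 20*(G + 68) = -32 - 20*(-17 + 68) = -32 - 20*51 = -32 - 1020 = -1052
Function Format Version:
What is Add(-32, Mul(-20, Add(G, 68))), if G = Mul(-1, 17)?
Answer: -1052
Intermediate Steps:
G = -17
Add(-32, Mul(-20, Add(G, 68))) = Add(-32, Mul(-20, Add(-17, 68))) = Add(-32, Mul(-20, 51)) = Add(-32, -1020) = -1052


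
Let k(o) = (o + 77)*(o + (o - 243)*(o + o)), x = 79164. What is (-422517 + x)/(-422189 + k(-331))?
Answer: 343353/96855067 ≈ 0.0035450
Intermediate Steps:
k(o) = (77 + o)*(o + 2*o*(-243 + o)) (k(o) = (77 + o)*(o + (-243 + o)*(2*o)) = (77 + o)*(o + 2*o*(-243 + o)))
(-422517 + x)/(-422189 + k(-331)) = (-422517 + 79164)/(-422189 - 331*(-37345 - 331*(-331) + 2*(-331)²)) = -343353/(-422189 - 331*(-37345 + 109561 + 2*109561)) = -343353/(-422189 - 331*(-37345 + 109561 + 219122)) = -343353/(-422189 - 331*291338) = -343353/(-422189 - 96432878) = -343353/(-96855067) = -343353*(-1/96855067) = 343353/96855067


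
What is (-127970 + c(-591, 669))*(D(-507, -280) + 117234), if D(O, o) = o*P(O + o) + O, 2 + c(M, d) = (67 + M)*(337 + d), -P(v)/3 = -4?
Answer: -74268535572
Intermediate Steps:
P(v) = 12 (P(v) = -3*(-4) = 12)
c(M, d) = -2 + (67 + M)*(337 + d)
D(O, o) = O + 12*o (D(O, o) = o*12 + O = 12*o + O = O + 12*o)
(-127970 + c(-591, 669))*(D(-507, -280) + 117234) = (-127970 + (22577 + 67*669 + 337*(-591) - 591*669))*((-507 + 12*(-280)) + 117234) = (-127970 + (22577 + 44823 - 199167 - 395379))*((-507 - 3360) + 117234) = (-127970 - 527146)*(-3867 + 117234) = -655116*113367 = -74268535572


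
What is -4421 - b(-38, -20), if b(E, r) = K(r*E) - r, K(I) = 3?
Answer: -4444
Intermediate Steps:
b(E, r) = 3 - r
-4421 - b(-38, -20) = -4421 - (3 - 1*(-20)) = -4421 - (3 + 20) = -4421 - 1*23 = -4421 - 23 = -4444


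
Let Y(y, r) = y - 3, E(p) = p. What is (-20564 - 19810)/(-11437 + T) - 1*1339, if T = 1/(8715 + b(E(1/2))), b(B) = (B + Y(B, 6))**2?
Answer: -22195331762/16619867 ≈ -1335.5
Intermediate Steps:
Y(y, r) = -3 + y
b(B) = (-3 + 2*B)**2 (b(B) = (B + (-3 + B))**2 = (-3 + 2*B)**2)
T = 1/8719 (T = 1/(8715 + (-3 + 2/2)**2) = 1/(8715 + (-3 + 2*(1/2))**2) = 1/(8715 + (-3 + 1)**2) = 1/(8715 + (-2)**2) = 1/(8715 + 4) = 1/8719 ≈ 0.00011469)
(-20564 - 19810)/(-11437 + T) - 1*1339 = (-20564 - 19810)/(-11437 + 1/8719) - 1*1339 = -40374/(-99719202/8719) - 1339 = -40374*(-8719/99719202) - 1339 = 58670151/16619867 - 1339 = -22195331762/16619867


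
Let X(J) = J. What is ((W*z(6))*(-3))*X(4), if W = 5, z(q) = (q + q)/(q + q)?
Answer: -60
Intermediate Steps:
z(q) = 1 (z(q) = (2*q)/((2*q)) = (2*q)*(1/(2*q)) = 1)
((W*z(6))*(-3))*X(4) = ((5*1)*(-3))*4 = (5*(-3))*4 = -15*4 = -60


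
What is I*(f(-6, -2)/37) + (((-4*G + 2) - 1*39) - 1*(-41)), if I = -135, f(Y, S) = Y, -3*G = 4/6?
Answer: 8918/333 ≈ 26.781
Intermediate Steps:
G = -2/9 (G = -4/(3*6) = -⅓*⅔ = -2/9 ≈ -0.22222)
I*(f(-6, -2)/37) + (((-4*G + 2) - 1*39) - 1*(-41)) = -(-810)/37 + (((-4*(-2/9) + 2) - 1*39) - 1*(-41)) = -(-810)/37 + (((8/9 + 2) - 39) + 41) = -135*(-6/37) + ((26/9 - 39) + 41) = 810/37 + (-325/9 + 41) = 810/37 + 44/9 = 8918/333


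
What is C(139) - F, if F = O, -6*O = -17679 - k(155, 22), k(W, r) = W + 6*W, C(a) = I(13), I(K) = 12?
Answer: -9346/3 ≈ -3115.3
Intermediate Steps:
C(a) = 12
k(W, r) = 7*W
O = 9382/3 (O = -(-17679 - 7*155)/6 = -(-17679 - 1*1085)/6 = -(-17679 - 1085)/6 = -⅙*(-18764) = 9382/3 ≈ 3127.3)
F = 9382/3 ≈ 3127.3
C(139) - F = 12 - 1*9382/3 = 12 - 9382/3 = -9346/3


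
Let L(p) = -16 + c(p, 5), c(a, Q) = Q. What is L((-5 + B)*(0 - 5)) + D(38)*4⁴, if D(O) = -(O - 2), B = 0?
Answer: -9227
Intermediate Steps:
D(O) = 2 - O (D(O) = -(-2 + O) = 2 - O)
L(p) = -11 (L(p) = -16 + 5 = -11)
L((-5 + B)*(0 - 5)) + D(38)*4⁴ = -11 + (2 - 1*38)*4⁴ = -11 + (2 - 38)*256 = -11 - 36*256 = -11 - 9216 = -9227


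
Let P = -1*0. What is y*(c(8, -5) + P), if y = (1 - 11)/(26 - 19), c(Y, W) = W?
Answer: 50/7 ≈ 7.1429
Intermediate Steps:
P = 0
y = -10/7 ≈ -1.4286
y*(c(8, -5) + P) = -10*(-5 + 0)/7 = -10/7*(-5) = 50/7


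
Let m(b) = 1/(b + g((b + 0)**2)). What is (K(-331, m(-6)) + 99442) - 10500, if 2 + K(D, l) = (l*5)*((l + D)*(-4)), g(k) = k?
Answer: 4012229/45 ≈ 89161.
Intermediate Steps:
m(b) = 1/(b + b**2) (m(b) = 1/(b + (b + 0)**2) = 1/(b + b**2))
K(D, l) = -2 + 5*l*(-4*D - 4*l) (K(D, l) = -2 + (l*5)*((l + D)*(-4)) = -2 + (5*l)*((D + l)*(-4)) = -2 + (5*l)*(-4*D - 4*l) = -2 + 5*l*(-4*D - 4*l))
(K(-331, m(-6)) + 99442) - 10500 = ((-2 - 20*1/(36*(1 - 6)**2) - 20*(-331)*1/((-6)*(1 - 6))) + 99442) - 10500 = ((-2 - 20*(-1/6/(-5))**2 - 20*(-331)*(-1/6/(-5))) + 99442) - 10500 = ((-2 - 20*(-1/6*(-1/5))**2 - 20*(-331)*(-1/6*(-1/5))) + 99442) - 10500 = ((-2 - 20*(1/30)**2 - 20*(-331)*1/30) + 99442) - 10500 = ((-2 - 20*1/900 + 662/3) + 99442) - 10500 = ((-2 - 1/45 + 662/3) + 99442) - 10500 = (9839/45 + 99442) - 10500 = 4484729/45 - 10500 = 4012229/45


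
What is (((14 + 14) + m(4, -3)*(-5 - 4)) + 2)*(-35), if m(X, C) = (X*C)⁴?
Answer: 6530790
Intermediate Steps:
m(X, C) = C⁴*X⁴ (m(X, C) = (C*X)⁴ = C⁴*X⁴)
(((14 + 14) + m(4, -3)*(-5 - 4)) + 2)*(-35) = (((14 + 14) + ((-3)⁴*4⁴)*(-5 - 4)) + 2)*(-35) = ((28 + (81*256)*(-9)) + 2)*(-35) = ((28 + 20736*(-9)) + 2)*(-35) = ((28 - 186624) + 2)*(-35) = (-186596 + 2)*(-35) = -186594*(-35) = 6530790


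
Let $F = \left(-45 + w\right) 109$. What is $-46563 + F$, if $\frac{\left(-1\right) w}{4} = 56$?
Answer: $-75884$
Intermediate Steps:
$w = -224$ ($w = \left(-4\right) 56 = -224$)
$F = -29321$ ($F = \left(-45 - 224\right) 109 = \left(-269\right) 109 = -29321$)
$-46563 + F = -46563 - 29321 = -75884$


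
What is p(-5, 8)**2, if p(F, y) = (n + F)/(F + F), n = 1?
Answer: 4/25 ≈ 0.16000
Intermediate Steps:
p(F, y) = (1 + F)/(2*F) (p(F, y) = (1 + F)/(F + F) = (1 + F)/((2*F)) = (1 + F)*(1/(2*F)) = (1 + F)/(2*F))
p(-5, 8)**2 = ((1/2)*(1 - 5)/(-5))**2 = ((1/2)*(-1/5)*(-4))**2 = (2/5)**2 = 4/25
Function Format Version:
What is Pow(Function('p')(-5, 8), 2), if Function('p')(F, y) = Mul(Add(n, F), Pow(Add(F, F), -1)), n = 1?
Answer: Rational(4, 25) ≈ 0.16000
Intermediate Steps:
Function('p')(F, y) = Mul(Rational(1, 2), Pow(F, -1), Add(1, F)) (Function('p')(F, y) = Mul(Add(1, F), Pow(Add(F, F), -1)) = Mul(Add(1, F), Pow(Mul(2, F), -1)) = Mul(Add(1, F), Mul(Rational(1, 2), Pow(F, -1))) = Mul(Rational(1, 2), Pow(F, -1), Add(1, F)))
Pow(Function('p')(-5, 8), 2) = Pow(Mul(Rational(1, 2), Pow(-5, -1), Add(1, -5)), 2) = Pow(Mul(Rational(1, 2), Rational(-1, 5), -4), 2) = Pow(Rational(2, 5), 2) = Rational(4, 25)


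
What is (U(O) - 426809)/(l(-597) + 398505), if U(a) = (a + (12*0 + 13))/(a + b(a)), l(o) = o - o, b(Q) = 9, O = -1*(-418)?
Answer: -60749004/56720545 ≈ -1.0710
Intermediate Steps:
O = 418
l(o) = 0
U(a) = (13 + a)/(9 + a) (U(a) = (a + (12*0 + 13))/(a + 9) = (a + (0 + 13))/(9 + a) = (a + 13)/(9 + a) = (13 + a)/(9 + a))
(U(O) - 426809)/(l(-597) + 398505) = ((13 + 418)/(9 + 418) - 426809)/(0 + 398505) = (431/427 - 426809)/398505 = ((1/427)*431 - 426809)*(1/398505) = (431/427 - 426809)*(1/398505) = -182247012/427*1/398505 = -60749004/56720545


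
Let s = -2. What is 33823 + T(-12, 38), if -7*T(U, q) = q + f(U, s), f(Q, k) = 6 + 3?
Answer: 236714/7 ≈ 33816.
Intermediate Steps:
f(Q, k) = 9
T(U, q) = -9/7 - q/7 (T(U, q) = -(q + 9)/7 = -(9 + q)/7 = -9/7 - q/7)
33823 + T(-12, 38) = 33823 + (-9/7 - 1/7*38) = 33823 + (-9/7 - 38/7) = 33823 - 47/7 = 236714/7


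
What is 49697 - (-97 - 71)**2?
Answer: 21473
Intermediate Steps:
49697 - (-97 - 71)**2 = 49697 - 1*(-168)**2 = 49697 - 1*28224 = 49697 - 28224 = 21473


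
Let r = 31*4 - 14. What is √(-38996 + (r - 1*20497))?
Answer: I*√59383 ≈ 243.69*I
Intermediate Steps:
r = 110 (r = 124 - 14 = 110)
√(-38996 + (r - 1*20497)) = √(-38996 + (110 - 1*20497)) = √(-38996 + (110 - 20497)) = √(-38996 - 20387) = √(-59383) = I*√59383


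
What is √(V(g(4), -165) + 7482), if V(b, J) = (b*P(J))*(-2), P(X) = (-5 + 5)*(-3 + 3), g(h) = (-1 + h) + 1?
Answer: √7482 ≈ 86.499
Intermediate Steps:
g(h) = h
P(X) = 0 (P(X) = 0*0 = 0)
V(b, J) = 0 (V(b, J) = (b*0)*(-2) = 0*(-2) = 0)
√(V(g(4), -165) + 7482) = √(0 + 7482) = √7482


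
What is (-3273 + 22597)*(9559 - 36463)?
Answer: -519892896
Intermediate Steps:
(-3273 + 22597)*(9559 - 36463) = 19324*(-26904) = -519892896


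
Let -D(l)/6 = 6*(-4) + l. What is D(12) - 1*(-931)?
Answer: 1003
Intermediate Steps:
D(l) = 144 - 6*l (D(l) = -6*(6*(-4) + l) = -6*(-24 + l) = 144 - 6*l)
D(12) - 1*(-931) = (144 - 6*12) - 1*(-931) = (144 - 72) + 931 = 72 + 931 = 1003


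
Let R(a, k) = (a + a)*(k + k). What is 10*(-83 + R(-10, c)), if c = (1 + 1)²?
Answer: -2430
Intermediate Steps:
c = 4 (c = 2² = 4)
R(a, k) = 4*a*k (R(a, k) = (2*a)*(2*k) = 4*a*k)
10*(-83 + R(-10, c)) = 10*(-83 + 4*(-10)*4) = 10*(-83 - 160) = 10*(-243) = -2430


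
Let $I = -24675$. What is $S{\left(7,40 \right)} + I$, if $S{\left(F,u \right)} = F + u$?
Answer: $-24628$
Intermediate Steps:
$S{\left(7,40 \right)} + I = \left(7 + 40\right) - 24675 = 47 - 24675 = -24628$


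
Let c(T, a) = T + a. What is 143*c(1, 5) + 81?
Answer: 939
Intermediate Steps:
143*c(1, 5) + 81 = 143*(1 + 5) + 81 = 143*6 + 81 = 858 + 81 = 939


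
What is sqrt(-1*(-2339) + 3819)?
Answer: sqrt(6158) ≈ 78.473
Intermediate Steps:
sqrt(-1*(-2339) + 3819) = sqrt(2339 + 3819) = sqrt(6158)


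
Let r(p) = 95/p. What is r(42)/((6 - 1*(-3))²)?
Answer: 95/3402 ≈ 0.027925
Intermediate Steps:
r(42)/((6 - 1*(-3))²) = (95/42)/((6 - 1*(-3))²) = (95*(1/42))/((6 + 3)²) = 95/(42*(9²)) = (95/42)/81 = (95/42)*(1/81) = 95/3402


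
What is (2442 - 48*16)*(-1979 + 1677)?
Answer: -505548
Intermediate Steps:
(2442 - 48*16)*(-1979 + 1677) = (2442 - 768)*(-302) = 1674*(-302) = -505548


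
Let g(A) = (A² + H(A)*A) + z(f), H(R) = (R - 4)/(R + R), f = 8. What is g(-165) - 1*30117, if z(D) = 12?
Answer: -5929/2 ≈ -2964.5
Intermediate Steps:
H(R) = (-4 + R)/(2*R) (H(R) = (-4 + R)/((2*R)) = (-4 + R)*(1/(2*R)) = (-4 + R)/(2*R))
g(A) = 10 + A² + A/2 (g(A) = (A² + ((-4 + A)/(2*A))*A) + 12 = (A² + (-2 + A/2)) + 12 = (-2 + A² + A/2) + 12 = 10 + A² + A/2)
g(-165) - 1*30117 = (10 + (-165)² + (½)*(-165)) - 1*30117 = (10 + 27225 - 165/2) - 30117 = 54305/2 - 30117 = -5929/2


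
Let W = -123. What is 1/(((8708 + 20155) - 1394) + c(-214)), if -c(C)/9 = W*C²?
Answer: 1/50723641 ≈ 1.9715e-8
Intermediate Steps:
c(C) = 1107*C² (c(C) = -(-1107)*C² = 1107*C²)
1/(((8708 + 20155) - 1394) + c(-214)) = 1/(((8708 + 20155) - 1394) + 1107*(-214)²) = 1/((28863 - 1394) + 1107*45796) = 1/(27469 + 50696172) = 1/50723641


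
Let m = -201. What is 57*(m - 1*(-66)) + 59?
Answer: -7636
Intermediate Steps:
57*(m - 1*(-66)) + 59 = 57*(-201 - 1*(-66)) + 59 = 57*(-201 + 66) + 59 = 57*(-135) + 59 = -7695 + 59 = -7636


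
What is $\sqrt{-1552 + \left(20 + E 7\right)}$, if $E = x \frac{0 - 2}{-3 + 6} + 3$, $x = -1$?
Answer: $\frac{i \sqrt{13557}}{3} \approx 38.812 i$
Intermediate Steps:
$E = \frac{11}{3}$ ($E = - \frac{0 - 2}{-3 + 6} + 3 = - \frac{-2}{3} + 3 = \left(-1\right) \left(- \frac{2}{3}\right) + 3 = \frac{2}{3} + 3 = \frac{11}{3} \approx 3.6667$)
$\sqrt{-1552 + \left(20 + E 7\right)} = \sqrt{-1552 + \left(20 + \frac{11}{3} \cdot 7\right)} = \sqrt{-1552 + \left(20 + \frac{77}{3}\right)} = \sqrt{-1552 + \frac{137}{3}} = \sqrt{- \frac{4519}{3}} = \frac{i \sqrt{13557}}{3}$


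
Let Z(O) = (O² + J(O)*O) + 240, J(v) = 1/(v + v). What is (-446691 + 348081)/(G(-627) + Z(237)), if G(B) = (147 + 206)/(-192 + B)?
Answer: -32304636/18479611 ≈ -1.7481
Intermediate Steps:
G(B) = 353/(-192 + B)
J(v) = 1/(2*v)
Z(O) = 481/2 + O² (Z(O) = (O² + (1/(2*O))*O) + 240 = (O² + ½) + 240 = (½ + O²) + 240 = 481/2 + O²)
(-446691 + 348081)/(G(-627) + Z(237)) = (-446691 + 348081)/(353/(-192 - 627) + (481/2 + 237²)) = -98610/(353/(-819) + (481/2 + 56169)) = -98610/(353*(-1/819) + 112819/2) = -98610/(-353/819 + 112819/2) = -98610/92398055/1638 = -98610*1638/92398055 = -32304636/18479611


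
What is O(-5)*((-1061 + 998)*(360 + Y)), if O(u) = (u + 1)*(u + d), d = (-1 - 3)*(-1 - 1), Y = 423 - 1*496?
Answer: 216972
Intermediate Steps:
Y = -73 (Y = 423 - 496 = -73)
d = 8 (d = -4*(-2) = 8)
O(u) = (1 + u)*(8 + u) (O(u) = (u + 1)*(u + 8) = (1 + u)*(8 + u))
O(-5)*((-1061 + 998)*(360 + Y)) = (8 + (-5)**2 + 9*(-5))*((-1061 + 998)*(360 - 73)) = (8 + 25 - 45)*(-63*287) = -12*(-18081) = 216972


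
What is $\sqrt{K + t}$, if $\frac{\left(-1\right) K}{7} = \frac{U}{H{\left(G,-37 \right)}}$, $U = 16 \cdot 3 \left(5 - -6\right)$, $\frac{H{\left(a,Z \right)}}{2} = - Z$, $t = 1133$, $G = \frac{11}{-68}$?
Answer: $\frac{\sqrt{1482701}}{37} \approx 32.91$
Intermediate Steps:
$G = - \frac{11}{68}$ ($G = 11 \left(- \frac{1}{68}\right) = - \frac{11}{68} \approx -0.16176$)
$H{\left(a,Z \right)} = - 2 Z$ ($H{\left(a,Z \right)} = 2 \left(- Z\right) = - 2 Z$)
$U = 528$ ($U = 48 \left(5 + 6\right) = 48 \cdot 11 = 528$)
$K = - \frac{1848}{37}$ ($K = - 7 \frac{528}{\left(-2\right) \left(-37\right)} = - 7 \cdot \frac{528}{74} = - 7 \cdot 528 \cdot \frac{1}{74} = \left(-7\right) \frac{264}{37} = - \frac{1848}{37} \approx -49.946$)
$\sqrt{K + t} = \sqrt{- \frac{1848}{37} + 1133} = \sqrt{\frac{40073}{37}} = \frac{\sqrt{1482701}}{37}$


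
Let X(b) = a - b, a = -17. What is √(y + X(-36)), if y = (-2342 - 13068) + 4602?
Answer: I*√10789 ≈ 103.87*I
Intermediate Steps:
y = -10808 (y = -15410 + 4602 = -10808)
X(b) = -17 - b
√(y + X(-36)) = √(-10808 + (-17 - 1*(-36))) = √(-10808 + (-17 + 36)) = √(-10808 + 19) = √(-10789) = I*√10789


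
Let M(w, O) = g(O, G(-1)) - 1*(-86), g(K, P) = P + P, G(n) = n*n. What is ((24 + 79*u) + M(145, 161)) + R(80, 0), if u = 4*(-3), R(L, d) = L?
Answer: -756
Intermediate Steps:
G(n) = n²
g(K, P) = 2*P
u = -12
M(w, O) = 88 (M(w, O) = 2*(-1)² - 1*(-86) = 2*1 + 86 = 2 + 86 = 88)
((24 + 79*u) + M(145, 161)) + R(80, 0) = ((24 + 79*(-12)) + 88) + 80 = ((24 - 948) + 88) + 80 = (-924 + 88) + 80 = -836 + 80 = -756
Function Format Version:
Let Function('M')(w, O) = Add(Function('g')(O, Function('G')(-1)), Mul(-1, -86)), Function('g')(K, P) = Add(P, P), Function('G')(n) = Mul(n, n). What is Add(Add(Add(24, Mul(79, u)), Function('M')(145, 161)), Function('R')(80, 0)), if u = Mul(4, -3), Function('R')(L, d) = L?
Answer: -756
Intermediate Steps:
Function('G')(n) = Pow(n, 2)
Function('g')(K, P) = Mul(2, P)
u = -12
Function('M')(w, O) = 88 (Function('M')(w, O) = Add(Mul(2, Pow(-1, 2)), Mul(-1, -86)) = Add(Mul(2, 1), 86) = Add(2, 86) = 88)
Add(Add(Add(24, Mul(79, u)), Function('M')(145, 161)), Function('R')(80, 0)) = Add(Add(Add(24, Mul(79, -12)), 88), 80) = Add(Add(Add(24, -948), 88), 80) = Add(Add(-924, 88), 80) = Add(-836, 80) = -756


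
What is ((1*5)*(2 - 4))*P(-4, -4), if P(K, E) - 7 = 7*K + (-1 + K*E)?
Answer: 60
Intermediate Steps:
P(K, E) = 6 + 7*K + E*K (P(K, E) = 7 + (7*K + (-1 + K*E)) = 7 + (7*K + (-1 + E*K)) = 7 + (-1 + 7*K + E*K) = 6 + 7*K + E*K)
((1*5)*(2 - 4))*P(-4, -4) = ((1*5)*(2 - 4))*(6 + 7*(-4) - 4*(-4)) = (5*(-2))*(6 - 28 + 16) = -10*(-6) = 60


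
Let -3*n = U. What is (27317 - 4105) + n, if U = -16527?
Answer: 28721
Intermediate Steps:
n = 5509 (n = -⅓*(-16527) = 5509)
(27317 - 4105) + n = (27317 - 4105) + 5509 = 23212 + 5509 = 28721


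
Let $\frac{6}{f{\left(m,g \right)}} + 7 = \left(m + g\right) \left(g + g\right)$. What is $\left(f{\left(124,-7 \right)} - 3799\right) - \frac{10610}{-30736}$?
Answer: $- \frac{96031453123}{25280360} \approx -3798.7$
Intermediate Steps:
$f{\left(m,g \right)} = \frac{6}{-7 + 2 g \left(g + m\right)}$ ($f{\left(m,g \right)} = \frac{6}{-7 + \left(m + g\right) \left(g + g\right)} = \frac{6}{-7 + \left(g + m\right) 2 g} = \frac{6}{-7 + 2 g \left(g + m\right)}$)
$\left(f{\left(124,-7 \right)} - 3799\right) - \frac{10610}{-30736} = \left(\frac{6}{-7 + 2 \left(-7\right)^{2} + 2 \left(-7\right) 124} - 3799\right) - \frac{10610}{-30736} = \left(\frac{6}{-7 + 2 \cdot 49 - 1736} - 3799\right) - - \frac{5305}{15368} = \left(\frac{6}{-7 + 98 - 1736} - 3799\right) + \frac{5305}{15368} = \left(\frac{6}{-1645} - 3799\right) + \frac{5305}{15368} = \left(6 \left(- \frac{1}{1645}\right) - 3799\right) + \frac{5305}{15368} = \left(- \frac{6}{1645} - 3799\right) + \frac{5305}{15368} = - \frac{6249361}{1645} + \frac{5305}{15368} = - \frac{96031453123}{25280360}$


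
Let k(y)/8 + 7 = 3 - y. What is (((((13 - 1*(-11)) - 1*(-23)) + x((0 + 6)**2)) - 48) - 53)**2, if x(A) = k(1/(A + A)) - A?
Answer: 1207801/81 ≈ 14911.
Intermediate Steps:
k(y) = -32 - 8*y (k(y) = -56 + 8*(3 - y) = -56 + (24 - 8*y) = -32 - 8*y)
x(A) = -32 - A - 4/A (x(A) = (-32 - 8/(A + A)) - A = (-32 - 8*1/(2*A)) - A = (-32 - 4/A) - A = -32 - A - 4/A)
(((((13 - 1*(-11)) - 1*(-23)) + x((0 + 6)**2)) - 48) - 53)**2 = (((((13 - 1*(-11)) - 1*(-23)) + (-32 - (0 + 6)**2 - 4/(0 + 6)**2)) - 48) - 53)**2 = (((((13 + 11) + 23) + (-32 - 1*6**2 - 4/(6**2))) - 48) - 53)**2 = ((((24 + 23) + (-32 - 1*36 - 4/36)) - 48) - 53)**2 = (((47 + (-32 - 36 - 4*1/36)) - 48) - 53)**2 = (((47 + (-32 - 36 - 1/9)) - 48) - 53)**2 = (((47 - 613/9) - 48) - 53)**2 = ((-190/9 - 48) - 53)**2 = (-622/9 - 53)**2 = (-1099/9)**2 = 1207801/81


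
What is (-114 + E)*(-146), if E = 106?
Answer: 1168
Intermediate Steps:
(-114 + E)*(-146) = (-114 + 106)*(-146) = -8*(-146) = 1168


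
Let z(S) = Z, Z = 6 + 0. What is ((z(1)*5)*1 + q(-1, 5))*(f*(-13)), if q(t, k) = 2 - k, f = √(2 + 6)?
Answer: -702*√2 ≈ -992.78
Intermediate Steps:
Z = 6
z(S) = 6
f = 2*√2 (f = √8 = 2*√2 ≈ 2.8284)
((z(1)*5)*1 + q(-1, 5))*(f*(-13)) = ((6*5)*1 + (2 - 1*5))*((2*√2)*(-13)) = (30*1 + (2 - 5))*(-26*√2) = (30 - 3)*(-26*√2) = 27*(-26*√2) = -702*√2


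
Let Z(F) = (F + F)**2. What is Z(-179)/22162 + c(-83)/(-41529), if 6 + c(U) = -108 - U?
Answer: 2661604889/460182849 ≈ 5.7838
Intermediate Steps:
c(U) = -114 - U (c(U) = -6 + (-108 - U) = -114 - U)
Z(F) = 4*F**2 (Z(F) = (2*F)**2 = 4*F**2)
Z(-179)/22162 + c(-83)/(-41529) = (4*(-179)**2)/22162 + (-114 - 1*(-83))/(-41529) = (4*32041)*(1/22162) + (-114 + 83)*(-1/41529) = 128164*(1/22162) - 31*(-1/41529) = 64082/11081 + 31/41529 = 2661604889/460182849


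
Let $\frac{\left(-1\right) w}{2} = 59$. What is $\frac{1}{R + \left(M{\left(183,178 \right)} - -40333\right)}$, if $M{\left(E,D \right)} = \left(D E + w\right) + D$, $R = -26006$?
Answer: $\frac{1}{46961} \approx 2.1294 \cdot 10^{-5}$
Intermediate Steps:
$w = -118$ ($w = \left(-2\right) 59 = -118$)
$M{\left(E,D \right)} = -118 + D + D E$ ($M{\left(E,D \right)} = \left(D E - 118\right) + D = \left(-118 + D E\right) + D = -118 + D + D E$)
$\frac{1}{R + \left(M{\left(183,178 \right)} - -40333\right)} = \frac{1}{-26006 + \left(\left(-118 + 178 + 178 \cdot 183\right) - -40333\right)} = \frac{1}{-26006 + \left(\left(-118 + 178 + 32574\right) + 40333\right)} = \frac{1}{-26006 + \left(32634 + 40333\right)} = \frac{1}{-26006 + 72967} = \frac{1}{46961}$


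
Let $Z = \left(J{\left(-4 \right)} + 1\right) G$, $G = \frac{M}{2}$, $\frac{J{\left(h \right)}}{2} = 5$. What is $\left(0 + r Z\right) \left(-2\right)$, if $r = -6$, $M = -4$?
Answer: $-264$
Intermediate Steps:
$J{\left(h \right)} = 10$ ($J{\left(h \right)} = 2 \cdot 5 = 10$)
$G = -2$ ($G = - \frac{4}{2} = \left(-4\right) \frac{1}{2} = -2$)
$Z = -22$ ($Z = \left(10 + 1\right) \left(-2\right) = 11 \left(-2\right) = -22$)
$\left(0 + r Z\right) \left(-2\right) = \left(0 - -132\right) \left(-2\right) = \left(0 + 132\right) \left(-2\right) = 132 \left(-2\right) = -264$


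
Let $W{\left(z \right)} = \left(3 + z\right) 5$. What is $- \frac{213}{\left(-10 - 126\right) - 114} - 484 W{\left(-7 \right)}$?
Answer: $\frac{2420213}{250} \approx 9680.8$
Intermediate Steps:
$W{\left(z \right)} = 15 + 5 z$
$- \frac{213}{\left(-10 - 126\right) - 114} - 484 W{\left(-7 \right)} = - \frac{213}{\left(-10 - 126\right) - 114} - 484 \left(15 + 5 \left(-7\right)\right) = - \frac{213}{-136 - 114} - 484 \left(15 - 35\right) = - \frac{213}{-250} - -9680 = \left(-213\right) \left(- \frac{1}{250}\right) + 9680 = \frac{213}{250} + 9680 = \frac{2420213}{250}$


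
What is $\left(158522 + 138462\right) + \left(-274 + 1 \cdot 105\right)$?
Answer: $296815$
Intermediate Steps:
$\left(158522 + 138462\right) + \left(-274 + 1 \cdot 105\right) = 296984 + \left(-274 + 105\right) = 296984 - 169 = 296815$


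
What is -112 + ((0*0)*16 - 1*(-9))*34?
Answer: 194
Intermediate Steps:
-112 + ((0*0)*16 - 1*(-9))*34 = -112 + (0*16 + 9)*34 = -112 + (0 + 9)*34 = -112 + 9*34 = -112 + 306 = 194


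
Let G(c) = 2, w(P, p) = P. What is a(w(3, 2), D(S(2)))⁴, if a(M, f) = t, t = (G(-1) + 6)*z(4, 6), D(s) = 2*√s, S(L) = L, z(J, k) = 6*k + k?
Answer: 12745506816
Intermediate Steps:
z(J, k) = 7*k
t = 336 (t = (2 + 6)*(7*6) = 8*42 = 336)
a(M, f) = 336
a(w(3, 2), D(S(2)))⁴ = 336⁴ = 12745506816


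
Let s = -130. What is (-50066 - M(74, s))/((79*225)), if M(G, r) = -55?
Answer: -50011/17775 ≈ -2.8136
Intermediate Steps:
(-50066 - M(74, s))/((79*225)) = (-50066 - 1*(-55))/((79*225)) = (-50066 + 55)/17775 = -50011*1/17775 = -50011/17775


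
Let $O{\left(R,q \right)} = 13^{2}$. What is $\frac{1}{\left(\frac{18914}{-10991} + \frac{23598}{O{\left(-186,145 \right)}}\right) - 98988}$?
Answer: $- \frac{1857479}{183611962100} \approx -1.0116 \cdot 10^{-5}$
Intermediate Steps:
$O{\left(R,q \right)} = 169$
$\frac{1}{\left(\frac{18914}{-10991} + \frac{23598}{O{\left(-186,145 \right)}}\right) - 98988} = \frac{1}{\left(\frac{18914}{-10991} + \frac{23598}{169}\right) - 98988} = \frac{1}{\left(18914 \left(- \frac{1}{10991}\right) + 23598 \cdot \frac{1}{169}\right) - 98988} = \frac{1}{\left(- \frac{18914}{10991} + \frac{23598}{169}\right) - 98988} = \frac{1}{\frac{256169152}{1857479} - 98988} = \frac{1}{- \frac{183611962100}{1857479}} = - \frac{1857479}{183611962100}$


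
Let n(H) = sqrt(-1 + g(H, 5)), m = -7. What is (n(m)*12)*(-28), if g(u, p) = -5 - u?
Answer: -336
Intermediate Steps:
n(H) = sqrt(-6 - H) (n(H) = sqrt(-1 + (-5 - H)) = sqrt(-6 - H))
(n(m)*12)*(-28) = (sqrt(-6 - 1*(-7))*12)*(-28) = (sqrt(-6 + 7)*12)*(-28) = (sqrt(1)*12)*(-28) = (1*12)*(-28) = 12*(-28) = -336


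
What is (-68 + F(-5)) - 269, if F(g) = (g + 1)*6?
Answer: -361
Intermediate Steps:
F(g) = 6 + 6*g (F(g) = (1 + g)*6 = 6 + 6*g)
(-68 + F(-5)) - 269 = (-68 + (6 + 6*(-5))) - 269 = (-68 + (6 - 30)) - 269 = (-68 - 24) - 269 = -92 - 269 = -361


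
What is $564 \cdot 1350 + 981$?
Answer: $762381$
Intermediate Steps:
$564 \cdot 1350 + 981 = 761400 + 981 = 762381$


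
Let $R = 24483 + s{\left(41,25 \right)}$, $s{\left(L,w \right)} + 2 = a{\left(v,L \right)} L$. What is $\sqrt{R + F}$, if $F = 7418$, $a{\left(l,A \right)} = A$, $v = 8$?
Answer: $2 \sqrt{8395} \approx 183.25$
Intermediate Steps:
$s{\left(L,w \right)} = -2 + L^{2}$ ($s{\left(L,w \right)} = -2 + L L = -2 + L^{2}$)
$R = 26162$ ($R = 24483 - \left(2 - 41^{2}\right) = 24483 + \left(-2 + 1681\right) = 24483 + 1679 = 26162$)
$\sqrt{R + F} = \sqrt{26162 + 7418} = \sqrt{33580} = 2 \sqrt{8395}$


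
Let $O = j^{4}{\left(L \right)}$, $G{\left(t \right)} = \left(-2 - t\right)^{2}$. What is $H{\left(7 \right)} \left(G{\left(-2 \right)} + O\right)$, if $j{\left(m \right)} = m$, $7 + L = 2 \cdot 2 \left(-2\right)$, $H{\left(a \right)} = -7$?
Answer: $-354375$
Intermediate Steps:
$L = -15$ ($L = -7 + 2 \cdot 2 \left(-2\right) = -7 + 4 \left(-2\right) = -7 - 8 = -15$)
$O = 50625$ ($O = \left(-15\right)^{4} = 50625$)
$H{\left(7 \right)} \left(G{\left(-2 \right)} + O\right) = - 7 \left(\left(2 - 2\right)^{2} + 50625\right) = - 7 \left(0^{2} + 50625\right) = - 7 \left(0 + 50625\right) = \left(-7\right) 50625 = -354375$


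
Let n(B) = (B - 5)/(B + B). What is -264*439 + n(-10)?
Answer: -463581/4 ≈ -1.1590e+5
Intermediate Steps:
n(B) = (-5 + B)/(2*B) (n(B) = (-5 + B)/((2*B)) = (-5 + B)*(1/(2*B)) = (-5 + B)/(2*B))
-264*439 + n(-10) = -264*439 + (½)*(-5 - 10)/(-10) = -115896 + (½)*(-⅒)*(-15) = -115896 + ¾ = -463581/4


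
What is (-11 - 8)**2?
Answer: 361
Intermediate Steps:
(-11 - 8)**2 = (-19)**2 = 361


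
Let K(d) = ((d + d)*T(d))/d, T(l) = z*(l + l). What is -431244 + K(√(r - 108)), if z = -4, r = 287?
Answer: -431244 - 16*√179 ≈ -4.3146e+5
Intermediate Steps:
T(l) = -8*l (T(l) = -4*(l + l) = -8*l)
K(d) = -16*d (K(d) = ((d + d)*(-8*d))/d = ((2*d)*(-8*d))/d = (-16*d²)/d = -16*d)
-431244 + K(√(r - 108)) = -431244 - 16*√(287 - 108) = -431244 - 16*√179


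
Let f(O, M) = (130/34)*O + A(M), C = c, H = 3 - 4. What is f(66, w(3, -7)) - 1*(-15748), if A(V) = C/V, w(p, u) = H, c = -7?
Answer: 272125/17 ≈ 16007.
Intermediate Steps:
H = -1
C = -7
w(p, u) = -1
A(V) = -7/V
f(O, M) = -7/M + 65*O/17 (f(O, M) = (130/34)*O - 7/M = (130*(1/34))*O - 7/M = 65*O/17 - 7/M = -7/M + 65*O/17)
f(66, w(3, -7)) - 1*(-15748) = (-7/(-1) + (65/17)*66) - 1*(-15748) = (-7*(-1) + 4290/17) + 15748 = (7 + 4290/17) + 15748 = 4409/17 + 15748 = 272125/17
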